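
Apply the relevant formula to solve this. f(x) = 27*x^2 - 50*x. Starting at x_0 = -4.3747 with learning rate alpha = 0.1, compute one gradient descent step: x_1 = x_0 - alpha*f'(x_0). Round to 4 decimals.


We compute the gradient at x_0 and apply the update.
f'(x) = 54*x - 50
f'(-4.3747) = 54*-4.3747 - 50 = -286.2338
x_1 = -4.3747 - 0.1*-286.2338 = 24.2487


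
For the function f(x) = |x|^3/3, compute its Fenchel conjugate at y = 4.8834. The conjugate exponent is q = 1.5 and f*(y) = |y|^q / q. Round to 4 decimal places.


The conjugate exponent q satisfies 1/p + 1/q = 1.
p = 3, so q = 3/(3 - 1) = 1.5
|y|^q = 4.8834^1.5 = 10.7915
f*(4.8834) = 10.7915 / 1.5 = 7.1944


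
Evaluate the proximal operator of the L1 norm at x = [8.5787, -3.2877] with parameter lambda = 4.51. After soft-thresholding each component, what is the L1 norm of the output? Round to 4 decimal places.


Soft-thresholding with lambda = 4.51:
prox(8.5787) = sign(8.5787)*max(|8.5787| - 4.51, 0) = 4.0687
prox(-3.2877) = sign(-3.2877)*max(|-3.2877| - 4.51, 0) = 0.0
prox(x) = [4.0687, 0.0]
||prox(x)||_1 = 4.0687 + 0.0 = 4.0687


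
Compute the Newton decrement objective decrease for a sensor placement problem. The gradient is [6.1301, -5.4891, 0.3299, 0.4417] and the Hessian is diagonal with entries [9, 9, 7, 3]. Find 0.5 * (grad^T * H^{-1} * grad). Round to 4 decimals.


Step 1: H is diagonal, so H^(-1) * g = [0.6811, -0.6099, 0.0471, 0.1472].
Step 2: g^T H^(-1) g = sum_i g_i^2 / H_ii
  = (6.1301)^2/9 + (-5.4891)^2/9 + (0.3299)^2/7 + (0.4417)^2/3
  = 4.1753 + 3.3478 + 0.0155 + 0.065 = 7.6037
Step 3: Objective decrease = 0.5 * g^T H^(-1) g = 3.8019


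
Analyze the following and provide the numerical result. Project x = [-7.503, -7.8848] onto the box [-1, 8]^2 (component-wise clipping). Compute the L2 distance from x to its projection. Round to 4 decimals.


Project each component onto [-1, 8].
clip(-7.503) = -1.0, clip(-7.8848) = -1.0
Projection = [-1.0, -1.0]
Squared diffs: [42.289, 47.4005]
Distance = sqrt(89.6895) = 9.4705


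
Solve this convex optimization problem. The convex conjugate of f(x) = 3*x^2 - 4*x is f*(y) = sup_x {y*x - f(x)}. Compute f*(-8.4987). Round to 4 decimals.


f*(y) = sup_x {y*x - a*x^2 - b*x} = sup_x {(y-b)*x - a*x^2}
FOC: (y - b) - 2a*x = 0 => x* = (y - b)/(2a)
x* = (-8.4987 + 4)/(2*3) = -0.7498
f*(-8.4987) = (y-b)^2/(4a) = (-8.4987 + 4)^2/(4*3)
= 20.2383/12 = 1.6865


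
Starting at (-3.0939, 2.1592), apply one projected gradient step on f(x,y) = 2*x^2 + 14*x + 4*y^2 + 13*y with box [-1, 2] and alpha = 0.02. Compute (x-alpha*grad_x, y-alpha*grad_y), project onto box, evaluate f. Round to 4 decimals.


Step 1: Compute gradient at (-3.0939, 2.1592).
grad_x = 2*2*-3.0939 + 14 = 1.6244
grad_y = 2*4*2.1592 + 13 = 30.2736
Step 2: Gradient step.
x_raw = -3.0939 - 0.02*1.6244 = -3.1264
y_raw = 2.1592 - 0.02*30.2736 = 1.5537
Step 3: Project onto [-1, 2].
x_proj = clip(-3.1264) = -1.0
y_proj = clip(1.5537) = 1.5537
Step 4: Evaluate f.
f(-1.0, 1.5537) = 17.8547


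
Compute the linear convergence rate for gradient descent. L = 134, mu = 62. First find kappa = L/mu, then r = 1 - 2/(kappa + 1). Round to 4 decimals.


Step 1: Compute the condition number.
kappa = L/mu = 134/62 = 2.1613
Step 2: Compute the convergence rate.
r = 1 - 2/(kappa + 1) = 1 - 2*mu/(L + mu) = (L - mu)/(L + mu) = 72/196 = 0.3673


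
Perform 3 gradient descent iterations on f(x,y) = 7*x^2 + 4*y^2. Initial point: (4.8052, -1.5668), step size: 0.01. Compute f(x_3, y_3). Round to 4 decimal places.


Gradient descent on f(x,y) = 7*x^2 + 4*y^2.
Starting point: (4.8052, -1.5668), alpha = 0.01
Step 1: grad_x = 2*7*4.8052 = 67.2728, grad_y = 2*4*-1.5668 = -12.5344
  x_1 = 4.8052 - 0.01*67.2728 = 4.1325
  y_1 = -1.5668 - 0.01*-12.5344 = -1.4415
Step 2: grad_x = 2*7*4.1325 = 57.8546, grad_y = 2*4*-1.4415 = -11.5316
  x_2 = 4.1325 - 0.01*57.8546 = 3.5539
  y_2 = -1.4415 - 0.01*-11.5316 = -1.3261
Step 3: grad_x = 2*7*3.5539 = 49.755, grad_y = 2*4*-1.3261 = -10.6091
  x_3 = 3.5539 - 0.01*49.755 = 3.0564
  y_3 = -1.3261 - 0.01*-10.6091 = -1.22
f(3.0564, -1.22) = 7*3.0564^2 + 4*(-1.22)^2 = 71.3441


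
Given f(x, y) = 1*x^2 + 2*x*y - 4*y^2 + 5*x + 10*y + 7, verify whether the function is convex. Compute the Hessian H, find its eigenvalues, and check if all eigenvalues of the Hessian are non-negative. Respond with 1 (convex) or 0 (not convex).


The Hessian of f(x,y) = 1*x^2 + 2*x*y - 4*y^2 + 5*x + 10*y + 7 is:
H = [[2, 2], [2, -8]]
Trace = 2 - 8 = -6
Determinant = 2*-8 - (2)^2 = -20
Discriminant = (-6)^2 - 4*-20 = 116.0
Eigenvalues: lambda_1 = -8.3852, lambda_2 = 2.3852
The function is not convex.

0


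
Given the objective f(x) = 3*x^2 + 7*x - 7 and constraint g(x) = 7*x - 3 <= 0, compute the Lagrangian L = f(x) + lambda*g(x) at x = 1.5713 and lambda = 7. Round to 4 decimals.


Step 1: Evaluate f(x).
f(1.5713) = 3*1.5713^2 + 7*1.5713 - 7 = 11.4061
Step 2: Evaluate g(x).
g(1.5713) = 7*1.5713 - 3 = 7.9991
Step 3: Compute Lagrangian.
L = 11.4061 + 7*7.9991 = 67.3998


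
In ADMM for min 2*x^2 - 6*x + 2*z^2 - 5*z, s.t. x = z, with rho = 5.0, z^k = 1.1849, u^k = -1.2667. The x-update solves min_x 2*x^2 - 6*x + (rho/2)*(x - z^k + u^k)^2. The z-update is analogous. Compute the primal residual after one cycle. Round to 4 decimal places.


ADMM iteration with rho = 5.0, z^k = 1.1849, u^k = -1.2667
Step 1: x-update.
Minimize 2*x^2 - 6*x + (5.0/2)*(x - 1.1849 - 1.2667)^2
FOC: (2*2 + 5.0)*x = 6 + 5.0*(1.1849 + 1.2667)
x^{k+1} = 2.0287
Step 2: z-update.
Minimize 2*z^2 - 5*z + (5.0/2)*(2.0287 - z - 1.2667)^2
FOC: (2*2 + 5.0)*z = 5 + 5.0*(2.0287 - 1.2667)
z^{k+1} = 0.9789
Step 3: u-update.
u^{k+1} = -1.2667 + 2.0287 - 0.9789 = -0.2169
Step 4: Primal residual = |2.0287 - 0.9789| = 1.0498


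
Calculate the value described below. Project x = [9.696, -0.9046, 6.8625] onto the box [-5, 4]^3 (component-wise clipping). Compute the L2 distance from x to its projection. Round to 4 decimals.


Project each component onto [-5, 4].
clip(9.696) = 4.0, clip(-0.9046) = -0.9046, clip(6.8625) = 4.0
Projection = [4.0, -0.9046, 4.0]
Squared diffs: [32.4444, 0.0, 8.1939]
Distance = sqrt(40.6383) = 6.3748


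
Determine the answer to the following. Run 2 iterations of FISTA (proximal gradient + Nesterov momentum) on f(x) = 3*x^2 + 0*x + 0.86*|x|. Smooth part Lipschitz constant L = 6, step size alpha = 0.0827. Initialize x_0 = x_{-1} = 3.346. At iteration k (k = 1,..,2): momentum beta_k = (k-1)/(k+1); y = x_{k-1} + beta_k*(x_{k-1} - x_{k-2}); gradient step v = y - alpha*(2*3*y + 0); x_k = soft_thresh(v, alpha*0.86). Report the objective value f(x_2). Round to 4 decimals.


FISTA on f(x) = 3*x^2 + 0*x + 0.86*|x|
L = 6, alpha = 0.0827
Iteration 1: beta = 0.0, y = 3.346 + 0.0*(3.346 - 3.346) = 3.346
  grad(y) = 20.076, v = y - alpha*grad = 1.6857
  prox(v) = soft_thresh(1.6857, 0.0711) = 1.6146
Iteration 2: beta = 0.3333, y = 1.6146 + 0.3333*(1.6146 - 3.346) = 1.0375
  grad(y) = 6.2247, v = y - alpha*grad = 0.5227
  prox(v) = soft_thresh(0.5227, 0.0711) = 0.4515
f(x_2) = 3*0.4515^2 + 0*0.4515 + 0.86*|0.4515| = 1.0


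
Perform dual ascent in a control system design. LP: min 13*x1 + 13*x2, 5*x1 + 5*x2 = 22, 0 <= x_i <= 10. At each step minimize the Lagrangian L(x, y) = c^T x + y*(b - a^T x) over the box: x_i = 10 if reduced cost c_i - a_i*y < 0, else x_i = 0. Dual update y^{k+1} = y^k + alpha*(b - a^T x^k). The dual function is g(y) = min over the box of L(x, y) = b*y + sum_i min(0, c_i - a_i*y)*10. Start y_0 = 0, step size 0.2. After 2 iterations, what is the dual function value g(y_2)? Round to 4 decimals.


Dual ascent for LP: min 13*x1 + 13*x2, 5*x1 + 5*x2 = 22, 0 <= x_i <= 10
Step 1: y^k = 0.0, reduced costs: (13.0, 13.0)
  x^k = (0.0, 0.0), subgradient = b - a^T x = 22.0
  y^{k+1} = 0.0 + 0.2*22.0 = 4.4
Step 2: y^k = 4.4, reduced costs: (-9.0, -9.0)
  x^k = (10.0, 10.0), subgradient = b - a^T x = -78.0
  y^{k+1} = 4.4 + 0.2*-78.0 = -11.2
Dual objective at y_2 = -11.2: reduced costs (69.0, 69.0), box minimizer x = (0.0, 0.0)
g(y_2) = b*y + (c1 - a1*y)*x1 + (c2 - a2*y)*x2 = 22*(-11.2) + 69.0*0.0 + 69.0*0.0 = -246.4 + 0.0 + 0.0 = -246.4


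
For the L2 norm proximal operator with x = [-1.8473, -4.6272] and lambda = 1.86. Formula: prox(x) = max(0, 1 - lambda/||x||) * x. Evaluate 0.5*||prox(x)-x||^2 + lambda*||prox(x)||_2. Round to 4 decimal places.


Step 1: Compute ||x||.
||x|| = 4.9823
Step 2: Compute scaling factor.
scale = max(0, 1 - 1.86/4.9823) = 0.6267
Step 3: prox(x) = [-1.1577, -2.8998]
||prox(x)|| = 3.1223
Step 4: Proximal objective.
0.5*||prox-x||^2 = 1.7298
lambda*||prox|| = 5.8075
Total = 7.5373


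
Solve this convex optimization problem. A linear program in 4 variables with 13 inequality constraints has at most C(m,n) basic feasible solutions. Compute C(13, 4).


Each vertex corresponds to some choice of n active constraints out of m, so the number of vertices is at most C(m, n) = m! / (n!(m-n)!).
m = 13, n = 4
Numerator: 13 * 12 * 11 * 10
Denominator: 4! = 24
C(13, 4) = 715


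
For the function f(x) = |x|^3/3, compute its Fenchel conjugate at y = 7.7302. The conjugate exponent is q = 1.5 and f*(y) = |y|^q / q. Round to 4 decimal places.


The conjugate exponent q satisfies 1/p + 1/q = 1.
p = 3, so q = 3/(3 - 1) = 1.5
|y|^q = 7.7302^1.5 = 21.4925
f*(7.7302) = 21.4925 / 1.5 = 14.3283


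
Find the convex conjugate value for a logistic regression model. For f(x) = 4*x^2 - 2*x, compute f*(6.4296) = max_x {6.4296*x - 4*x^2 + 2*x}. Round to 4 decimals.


f*(y) = sup_x {y*x - a*x^2 - b*x} = sup_x {(y-b)*x - a*x^2}
FOC: (y - b) - 2a*x = 0 => x* = (y - b)/(2a)
x* = (6.4296 + 2)/(2*4) = 1.0537
f*(6.4296) = (y-b)^2/(4a) = (6.4296 + 2)^2/(4*4)
= 71.0582/16 = 4.4411


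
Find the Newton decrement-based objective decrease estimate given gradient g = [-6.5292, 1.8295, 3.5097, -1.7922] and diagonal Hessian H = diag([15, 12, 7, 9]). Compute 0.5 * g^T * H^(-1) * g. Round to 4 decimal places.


Step 1: H is diagonal, so H^(-1) * g = [-0.4353, 0.1525, 0.5014, -0.1991].
Step 2: g^T H^(-1) g = sum_i g_i^2 / H_ii
  = (-6.5292)^2/15 + (1.8295)^2/12 + (3.5097)^2/7 + (-1.7922)^2/9
  = 2.842 + 0.2789 + 1.7597 + 0.3569 = 5.2376
Step 3: Objective decrease = 0.5 * g^T H^(-1) g = 2.6188


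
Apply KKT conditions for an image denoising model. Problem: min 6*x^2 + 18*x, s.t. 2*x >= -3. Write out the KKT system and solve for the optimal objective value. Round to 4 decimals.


Step 1: Try lambda = 0 (constraint inactive).
Stationarity: 2*6*x + 18 = 0
x* = -18/(2*6) = -1.5
Check constraint: 2*-1.5 = -3.0 >= -3 -- satisfied.
Step 2: Compute optimal value.
f(x*) = 6*(-1.5)^2 + 18*(-1.5) = -13.5


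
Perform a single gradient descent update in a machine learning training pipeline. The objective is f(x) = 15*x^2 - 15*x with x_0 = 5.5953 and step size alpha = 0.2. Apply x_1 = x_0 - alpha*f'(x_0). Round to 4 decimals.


We compute the gradient at x_0 and apply the update.
f'(x) = 30*x - 15
f'(5.5953) = 30*5.5953 - 15 = 152.859
x_1 = 5.5953 - 0.2*152.859 = -24.9765


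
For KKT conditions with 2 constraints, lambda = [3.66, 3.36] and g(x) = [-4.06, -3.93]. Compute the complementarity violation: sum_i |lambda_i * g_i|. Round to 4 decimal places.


KKT complementary slackness check:
lambda_1 * g_1 = 3.66 * -4.06 = -14.8596
lambda_2 * g_2 = 3.36 * -3.93 = -13.2048
Total violation = 14.8596 + 13.2048 = 28.0644


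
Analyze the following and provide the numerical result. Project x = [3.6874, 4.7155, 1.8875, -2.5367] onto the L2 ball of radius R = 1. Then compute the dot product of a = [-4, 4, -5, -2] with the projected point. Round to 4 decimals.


Step 1: Compute ||x|| (intermediates to 6 decimals).
||x|| = sqrt(3.6874^2 + 4.7155^2 + 1.8875^2 + (-2.5367)^2) = 6.769813
Step 2: Project.
Since ||x|| > R, scale = R/||x|| = 1/6.769813 = 0.147715, proj(x) = scale * x
proj(x) = [0.544684, 0.69655, 0.278812, -0.374709]
Step 3: Dot product.
a^T * proj(x) = -4*0.544684 + 4*0.69655 - 5*0.278812 - 2*(-0.374709) = -0.0372


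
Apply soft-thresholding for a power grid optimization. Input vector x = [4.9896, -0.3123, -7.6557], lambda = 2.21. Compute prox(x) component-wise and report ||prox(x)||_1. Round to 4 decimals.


Soft-thresholding with lambda = 2.21:
prox(4.9896) = sign(4.9896)*max(|4.9896| - 2.21, 0) = 2.7796
prox(-0.3123) = sign(-0.3123)*max(|-0.3123| - 2.21, 0) = 0.0
prox(-7.6557) = sign(-7.6557)*max(|-7.6557| - 2.21, 0) = -5.4457
prox(x) = [2.7796, 0.0, -5.4457]
||prox(x)||_1 = 2.7796 + 0.0 + 5.4457 = 8.2253


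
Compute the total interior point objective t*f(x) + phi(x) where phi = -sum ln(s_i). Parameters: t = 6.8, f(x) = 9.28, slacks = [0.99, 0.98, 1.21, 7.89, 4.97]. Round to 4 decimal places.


Step 1: Compute log-barrier.
ln values: [-0.0101, -0.0202, 0.1906, 2.0656, 1.6034]
phi = -(-0.0101 - 0.0202 + 0.1906 + 2.0656 + 1.6034) = -3.8294
Step 2: Compute augmented objective.
t*f(x) = 6.8*9.28 = 63.104
Total = 63.104 - 3.8294 = 59.2746


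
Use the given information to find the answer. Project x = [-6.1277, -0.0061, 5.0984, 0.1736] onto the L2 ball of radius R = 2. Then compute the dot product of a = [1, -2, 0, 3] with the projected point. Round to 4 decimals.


Step 1: Compute ||x|| (intermediates to 6 decimals).
||x|| = sqrt((-6.1277)^2 + (-0.0061)^2 + 5.0984^2 + 0.1736^2) = 7.97324
Step 2: Project.
Since ||x|| > R, scale = R/||x|| = 2/7.97324 = 0.250839, proj(x) = scale * x
proj(x) = [-1.537066, -0.00153, 1.278878, 0.043546]
Step 3: Dot product.
a^T * proj(x) = 1*(-1.537066) - 2*(-0.00153) + 0*1.278878 + 3*0.043546 = -1.4034


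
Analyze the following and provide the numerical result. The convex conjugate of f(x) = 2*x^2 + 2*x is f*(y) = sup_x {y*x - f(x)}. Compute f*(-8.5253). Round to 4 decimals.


f*(y) = sup_x {y*x - a*x^2 - b*x} = sup_x {(y-b)*x - a*x^2}
FOC: (y - b) - 2a*x = 0 => x* = (y - b)/(2a)
x* = (-8.5253 - 2)/(2*2) = -2.6313
f*(-8.5253) = (y-b)^2/(4a) = (-8.5253 - 2)^2/(4*2)
= 110.7819/8 = 13.8477


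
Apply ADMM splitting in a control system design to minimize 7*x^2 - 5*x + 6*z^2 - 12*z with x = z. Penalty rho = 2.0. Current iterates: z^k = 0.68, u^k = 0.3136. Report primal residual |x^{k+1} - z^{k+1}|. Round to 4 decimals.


ADMM iteration with rho = 2.0, z^k = 0.68, u^k = 0.3136
Step 1: x-update.
Minimize 7*x^2 - 5*x + (2.0/2)*(x - 0.68 + 0.3136)^2
FOC: (2*7 + 2.0)*x = 5 + 2.0*(0.68 - 0.3136)
x^{k+1} = 0.3583
Step 2: z-update.
Minimize 6*z^2 - 12*z + (2.0/2)*(0.3583 - z + 0.3136)^2
FOC: (2*6 + 2.0)*z = 12 + 2.0*(0.3583 + 0.3136)
z^{k+1} = 0.9531
Step 3: u-update.
u^{k+1} = 0.3136 + 0.3583 - 0.9531 = -0.2812
Step 4: Primal residual = |0.3583 - 0.9531| = 0.5948


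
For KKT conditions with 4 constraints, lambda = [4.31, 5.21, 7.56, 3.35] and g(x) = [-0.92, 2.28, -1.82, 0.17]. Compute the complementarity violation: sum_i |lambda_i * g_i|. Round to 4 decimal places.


KKT complementary slackness check:
lambda_1 * g_1 = 4.31 * -0.92 = -3.9652
lambda_2 * g_2 = 5.21 * 2.28 = 11.8788
lambda_3 * g_3 = 7.56 * -1.82 = -13.7592
lambda_4 * g_4 = 3.35 * 0.17 = 0.5695
Total violation = 3.9652 + 11.8788 + 13.7592 + 0.5695 = 30.1727


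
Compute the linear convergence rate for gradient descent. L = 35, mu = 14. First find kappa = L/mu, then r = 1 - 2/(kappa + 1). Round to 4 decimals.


Step 1: Compute the condition number.
kappa = L/mu = 35/14 = 2.5
Step 2: Compute the convergence rate.
r = 1 - 2/(kappa + 1) = 1 - 2*mu/(L + mu) = (L - mu)/(L + mu) = 21/49 = 0.4286


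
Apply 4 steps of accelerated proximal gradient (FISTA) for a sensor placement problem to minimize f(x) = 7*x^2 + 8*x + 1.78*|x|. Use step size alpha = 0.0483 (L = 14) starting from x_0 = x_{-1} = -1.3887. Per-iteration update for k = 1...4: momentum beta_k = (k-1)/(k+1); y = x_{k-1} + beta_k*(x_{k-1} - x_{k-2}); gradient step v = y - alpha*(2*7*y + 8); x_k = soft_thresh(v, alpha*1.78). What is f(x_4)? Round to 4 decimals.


FISTA on f(x) = 7*x^2 + 8*x + 1.78*|x|
L = 14, alpha = 0.0483
Iteration 1: beta = 0.0, y = -1.3887 + 0.0*(-1.3887 + 1.3887) = -1.3887
  grad(y) = -11.4418, v = y - alpha*grad = -0.8361
  prox(v) = soft_thresh(-0.8361, 0.086) = -0.7501
Iteration 2: beta = 0.3333, y = -0.7501 + 0.3333*(-0.7501 + 1.3887) = -0.5372
  grad(y) = 0.479, v = y - alpha*grad = -0.5604
  prox(v) = soft_thresh(-0.5604, 0.086) = -0.4744
Iteration 3: beta = 0.5, y = -0.4744 + 0.5*(-0.4744 + 0.7501) = -0.3365
  grad(y) = 3.2887, v = y - alpha*grad = -0.4954
  prox(v) = soft_thresh(-0.4954, 0.086) = -0.4094
Iteration 4: beta = 0.6, y = -0.4094 + 0.6*(-0.4094 + 0.4744) = -0.3704
  grad(y) = 2.8144, v = y - alpha*grad = -0.5063
  prox(v) = soft_thresh(-0.5063, 0.086) = -0.4204
f(x_4) = 7*(-0.4204)^2 + 8*(-0.4204) + 1.78*|-0.4204| = -1.3777


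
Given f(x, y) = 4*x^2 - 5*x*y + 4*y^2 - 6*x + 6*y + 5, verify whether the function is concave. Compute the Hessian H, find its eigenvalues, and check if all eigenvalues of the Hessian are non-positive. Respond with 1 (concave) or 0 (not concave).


The Hessian of f(x,y) = 4*x^2 - 5*x*y + 4*y^2 - 6*x + 6*y + 5 is:
H = [[8, -5], [-5, 8]]
Trace = 8 + 8 = 16
Determinant = 8*8 - (-5)^2 = 39
Discriminant = (16)^2 - 4*39 = 100.0
Eigenvalues: lambda_1 = 3.0, lambda_2 = 13.0
The function is not concave.

0


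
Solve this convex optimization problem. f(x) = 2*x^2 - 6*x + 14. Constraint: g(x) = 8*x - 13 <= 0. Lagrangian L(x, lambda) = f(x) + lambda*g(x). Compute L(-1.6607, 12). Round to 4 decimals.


Step 1: Evaluate f(x).
f(-1.6607) = 2*(-1.6607)^2 - 6*(-1.6607) + 14 = 29.48
Step 2: Evaluate g(x).
g(-1.6607) = 8*-1.6607 - 13 = -26.2856
Step 3: Compute Lagrangian.
L = 29.48 + 12*-26.2856 = -285.9472


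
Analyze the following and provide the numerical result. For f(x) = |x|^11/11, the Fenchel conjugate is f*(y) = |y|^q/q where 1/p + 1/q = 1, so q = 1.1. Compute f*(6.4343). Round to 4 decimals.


The conjugate exponent q satisfies 1/p + 1/q = 1.
p = 11, so q = 11/(11 - 1) = 1.1
|y|^q = 6.4343^1.1 = 7.7509
f*(6.4343) = 7.7509 / 1.1 = 7.0463


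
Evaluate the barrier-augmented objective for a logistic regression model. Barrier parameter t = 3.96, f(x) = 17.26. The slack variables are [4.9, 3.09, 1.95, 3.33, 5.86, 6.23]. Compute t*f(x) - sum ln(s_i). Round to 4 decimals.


Step 1: Compute log-barrier.
ln values: [1.5892, 1.1282, 0.6678, 1.203, 1.7681, 1.8294]
phi = -(1.5892 + 1.1282 + 0.6678 + 1.203 + 1.7681 + 1.8294) = -8.1857
Step 2: Compute augmented objective.
t*f(x) = 3.96*17.26 = 68.3496
Total = 68.3496 - 8.1857 = 60.1639


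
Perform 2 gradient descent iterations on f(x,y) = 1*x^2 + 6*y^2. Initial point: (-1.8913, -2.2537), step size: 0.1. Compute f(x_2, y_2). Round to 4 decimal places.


Gradient descent on f(x,y) = 1*x^2 + 6*y^2.
Starting point: (-1.8913, -2.2537), alpha = 0.1
Step 1: grad_x = 2*1*-1.8913 = -3.7826, grad_y = 2*6*-2.2537 = -27.0444
  x_1 = -1.8913 - 0.1*-3.7826 = -1.513
  y_1 = -2.2537 - 0.1*-27.0444 = 0.4507
Step 2: grad_x = 2*1*-1.513 = -3.0261, grad_y = 2*6*0.4507 = 5.4089
  x_2 = -1.513 - 0.1*-3.0261 = -1.2104
  y_2 = 0.4507 - 0.1*5.4089 = -0.0901
f(-1.2104, -0.0901) = 1*(-1.2104)^2 + 6*(-0.0901)^2 = 1.5139


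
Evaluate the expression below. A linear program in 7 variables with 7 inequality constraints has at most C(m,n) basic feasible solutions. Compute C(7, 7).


Each vertex corresponds to some choice of n active constraints out of m, so the number of vertices is at most C(m, n) = m! / (n!(m-n)!).
m = 7, n = 7
Numerator: 7 * 6 * 5 * 4 * 3 * 2 * 1
Denominator: 7! = 5040
C(7, 7) = 1


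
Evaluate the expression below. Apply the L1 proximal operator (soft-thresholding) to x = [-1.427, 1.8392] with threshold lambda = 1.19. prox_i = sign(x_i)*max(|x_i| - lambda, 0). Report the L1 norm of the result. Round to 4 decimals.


Soft-thresholding with lambda = 1.19:
prox(-1.427) = sign(-1.427)*max(|-1.427| - 1.19, 0) = -0.237
prox(1.8392) = sign(1.8392)*max(|1.8392| - 1.19, 0) = 0.6492
prox(x) = [-0.237, 0.6492]
||prox(x)||_1 = 0.237 + 0.6492 = 0.8862


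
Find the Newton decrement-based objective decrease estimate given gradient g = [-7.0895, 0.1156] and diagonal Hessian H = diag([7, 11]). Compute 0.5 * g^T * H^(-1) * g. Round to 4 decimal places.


Step 1: H is diagonal, so H^(-1) * g = [-1.0128, 0.0105].
Step 2: g^T H^(-1) g = sum_i g_i^2 / H_ii
  = (-7.0895)^2/7 + (0.1156)^2/11
  = 7.1801 + 0.0012 = 7.1814
Step 3: Objective decrease = 0.5 * g^T H^(-1) g = 3.5907


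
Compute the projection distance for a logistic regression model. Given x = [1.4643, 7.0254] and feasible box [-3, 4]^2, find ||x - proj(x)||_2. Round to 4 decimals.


Project each component onto [-3, 4].
clip(1.4643) = 1.4643, clip(7.0254) = 4.0
Projection = [1.4643, 4.0]
Squared diffs: [0.0, 9.153]
Distance = sqrt(9.153) = 3.0254


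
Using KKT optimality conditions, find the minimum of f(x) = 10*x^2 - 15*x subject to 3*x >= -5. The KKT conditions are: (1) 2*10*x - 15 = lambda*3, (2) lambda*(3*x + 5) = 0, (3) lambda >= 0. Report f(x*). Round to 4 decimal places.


Step 1: Try lambda = 0 (constraint inactive).
Stationarity: 2*10*x - 15 = 0
x* = 15/(2*10) = 0.75
Check constraint: 3*0.75 = 2.25 >= -5 -- satisfied.
Step 2: Compute optimal value.
f(x*) = 10*0.75^2 - 15*0.75 = -5.625


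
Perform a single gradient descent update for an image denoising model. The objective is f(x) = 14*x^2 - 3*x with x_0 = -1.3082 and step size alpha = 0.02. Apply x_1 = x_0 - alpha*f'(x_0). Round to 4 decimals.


We compute the gradient at x_0 and apply the update.
f'(x) = 28*x - 3
f'(-1.3082) = 28*-1.3082 - 3 = -39.6296
x_1 = -1.3082 - 0.02*-39.6296 = -0.5156


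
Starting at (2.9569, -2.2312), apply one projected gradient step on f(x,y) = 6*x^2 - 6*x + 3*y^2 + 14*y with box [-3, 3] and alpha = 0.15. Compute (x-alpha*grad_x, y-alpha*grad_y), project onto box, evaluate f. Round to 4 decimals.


Step 1: Compute gradient at (2.9569, -2.2312).
grad_x = 2*6*2.9569 - 6 = 29.4828
grad_y = 2*3*-2.2312 + 14 = 0.6128
Step 2: Gradient step.
x_raw = 2.9569 - 0.15*29.4828 = -1.4655
y_raw = -2.2312 - 0.15*0.6128 = -2.3231
Step 3: Project onto [-3, 3].
x_proj = clip(-1.4655) = -1.4655
y_proj = clip(-2.3231) = -2.3231
Step 4: Evaluate f.
f(-1.4655, -2.3231) = 5.3466


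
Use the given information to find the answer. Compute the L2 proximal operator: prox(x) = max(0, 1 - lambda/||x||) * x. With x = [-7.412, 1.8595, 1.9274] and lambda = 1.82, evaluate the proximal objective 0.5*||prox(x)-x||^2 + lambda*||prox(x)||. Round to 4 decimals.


Step 1: Compute ||x||.
||x|| = 7.881
Step 2: Compute scaling factor.
scale = max(0, 1 - 1.82/7.881) = 0.7691
Step 3: prox(x) = [-5.7003, 1.4301, 1.4823]
||prox(x)|| = 6.061
Step 4: Proximal objective.
0.5*||prox-x||^2 = 1.6562
lambda*||prox|| = 11.031
Total = 12.6872


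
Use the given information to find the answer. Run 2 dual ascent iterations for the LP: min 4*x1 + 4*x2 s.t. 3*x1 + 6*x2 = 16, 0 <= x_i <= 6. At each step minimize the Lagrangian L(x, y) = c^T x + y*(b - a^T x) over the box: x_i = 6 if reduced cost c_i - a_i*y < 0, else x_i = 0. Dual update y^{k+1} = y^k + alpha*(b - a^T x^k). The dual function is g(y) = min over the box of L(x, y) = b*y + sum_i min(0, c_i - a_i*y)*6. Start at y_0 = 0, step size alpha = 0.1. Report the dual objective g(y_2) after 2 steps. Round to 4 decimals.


Dual ascent for LP: min 4*x1 + 4*x2, 3*x1 + 6*x2 = 16, 0 <= x_i <= 6
Step 1: y^k = 0.0, reduced costs: (4.0, 4.0)
  x^k = (0.0, 0.0), subgradient = b - a^T x = 16.0
  y^{k+1} = 0.0 + 0.1*16.0 = 1.6
Step 2: y^k = 1.6, reduced costs: (-0.8, -5.6)
  x^k = (6.0, 6.0), subgradient = b - a^T x = -38.0
  y^{k+1} = 1.6 + 0.1*-38.0 = -2.2
Dual objective at y_2 = -2.2: reduced costs (10.6, 17.2), box minimizer x = (0.0, 0.0)
g(y_2) = b*y + (c1 - a1*y)*x1 + (c2 - a2*y)*x2 = 16*(-2.2) + 10.6*0.0 + 17.2*0.0 = -35.2 + 0.0 + 0.0 = -35.2


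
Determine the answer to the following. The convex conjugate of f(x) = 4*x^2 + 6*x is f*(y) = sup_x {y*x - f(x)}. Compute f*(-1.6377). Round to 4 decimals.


f*(y) = sup_x {y*x - a*x^2 - b*x} = sup_x {(y-b)*x - a*x^2}
FOC: (y - b) - 2a*x = 0 => x* = (y - b)/(2a)
x* = (-1.6377 - 6)/(2*4) = -0.9547
f*(-1.6377) = (y-b)^2/(4a) = (-1.6377 - 6)^2/(4*4)
= 58.3345/16 = 3.6459


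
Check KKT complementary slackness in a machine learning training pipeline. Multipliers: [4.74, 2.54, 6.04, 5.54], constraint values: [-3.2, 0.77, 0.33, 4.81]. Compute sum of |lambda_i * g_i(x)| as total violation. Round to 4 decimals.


KKT complementary slackness check:
lambda_1 * g_1 = 4.74 * -3.2 = -15.168
lambda_2 * g_2 = 2.54 * 0.77 = 1.9558
lambda_3 * g_3 = 6.04 * 0.33 = 1.9932
lambda_4 * g_4 = 5.54 * 4.81 = 26.6474
Total violation = 15.168 + 1.9558 + 1.9932 + 26.6474 = 45.7644


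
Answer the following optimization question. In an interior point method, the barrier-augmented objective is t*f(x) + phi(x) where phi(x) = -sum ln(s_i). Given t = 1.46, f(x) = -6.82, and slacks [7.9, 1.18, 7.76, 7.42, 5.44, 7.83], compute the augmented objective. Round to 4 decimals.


Step 1: Compute log-barrier.
ln values: [2.0669, 0.1655, 2.049, 2.0042, 1.6938, 2.058]
phi = -(2.0669 + 0.1655 + 2.049 + 2.0042 + 1.6938 + 2.058) = -10.0373
Step 2: Compute augmented objective.
t*f(x) = 1.46*-6.82 = -9.9572
Total = -9.9572 - 10.0373 = -19.9945


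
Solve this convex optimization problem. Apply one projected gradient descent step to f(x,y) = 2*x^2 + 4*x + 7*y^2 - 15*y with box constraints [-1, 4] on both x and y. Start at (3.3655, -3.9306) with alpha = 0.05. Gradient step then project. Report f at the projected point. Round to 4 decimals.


Step 1: Compute gradient at (3.3655, -3.9306).
grad_x = 2*2*3.3655 + 4 = 17.462
grad_y = 2*7*-3.9306 - 15 = -70.0284
Step 2: Gradient step.
x_raw = 3.3655 - 0.05*17.462 = 2.4924
y_raw = -3.9306 - 0.05*-70.0284 = -0.4292
Step 3: Project onto [-1, 4].
x_proj = clip(2.4924) = 2.4924
y_proj = clip(-0.4292) = -0.4292
Step 4: Evaluate f.
f(2.4924, -0.4292) = 30.1208


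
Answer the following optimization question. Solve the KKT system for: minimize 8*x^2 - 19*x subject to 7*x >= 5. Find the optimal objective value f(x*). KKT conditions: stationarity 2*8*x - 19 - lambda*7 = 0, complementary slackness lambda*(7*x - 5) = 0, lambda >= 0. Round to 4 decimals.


Step 1: Try lambda = 0 (constraint inactive).
Stationarity: 2*8*x - 19 = 0
x* = 19/(2*8) = 1.1875
Check constraint: 7*1.1875 = 8.3125 >= 5 -- satisfied.
Step 2: Compute optimal value.
f(x*) = 8*1.1875^2 - 19*1.1875 = -11.2813


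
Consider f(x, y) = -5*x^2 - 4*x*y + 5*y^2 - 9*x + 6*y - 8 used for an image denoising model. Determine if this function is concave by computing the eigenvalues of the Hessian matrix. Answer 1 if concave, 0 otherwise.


The Hessian of f(x,y) = -5*x^2 - 4*x*y + 5*y^2 - 9*x + 6*y - 8 is:
H = [[-10, -4], [-4, 10]]
Trace = -10 + 10 = 0
Determinant = -10*10 - (-4)^2 = -116
Discriminant = (0)^2 - 4*-116 = 464.0
Eigenvalues: lambda_1 = -10.7703, lambda_2 = 10.7703
The function is not concave.

0


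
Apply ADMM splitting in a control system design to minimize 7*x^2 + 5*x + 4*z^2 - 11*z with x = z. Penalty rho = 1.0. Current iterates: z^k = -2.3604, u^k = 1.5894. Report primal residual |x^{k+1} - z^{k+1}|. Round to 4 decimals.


ADMM iteration with rho = 1.0, z^k = -2.3604, u^k = 1.5894
Step 1: x-update.
Minimize 7*x^2 + 5*x + (1.0/2)*(x + 2.3604 + 1.5894)^2
FOC: (2*7 + 1.0)*x = -5 + 1.0*(-2.3604 - 1.5894)
x^{k+1} = -0.5967
Step 2: z-update.
Minimize 4*z^2 - 11*z + (1.0/2)*(-0.5967 - z + 1.5894)^2
FOC: (2*4 + 1.0)*z = 11 + 1.0*(-0.5967 + 1.5894)
z^{k+1} = 1.3325
Step 3: u-update.
u^{k+1} = 1.5894 - 0.5967 - 1.3325 = -0.3398
Step 4: Primal residual = |-0.5967 - 1.3325| = 1.9292


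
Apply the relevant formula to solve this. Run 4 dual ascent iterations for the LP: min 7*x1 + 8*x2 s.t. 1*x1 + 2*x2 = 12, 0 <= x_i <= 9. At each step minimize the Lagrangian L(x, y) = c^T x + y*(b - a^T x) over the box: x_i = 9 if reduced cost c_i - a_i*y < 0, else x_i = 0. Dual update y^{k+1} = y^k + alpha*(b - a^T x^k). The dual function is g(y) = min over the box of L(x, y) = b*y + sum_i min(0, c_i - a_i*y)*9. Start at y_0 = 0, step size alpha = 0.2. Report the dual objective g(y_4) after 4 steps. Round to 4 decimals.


Dual ascent for LP: min 7*x1 + 8*x2, 1*x1 + 2*x2 = 12, 0 <= x_i <= 9
Step 1: y^k = 0.0, reduced costs: (7.0, 8.0)
  x^k = (0.0, 0.0), subgradient = b - a^T x = 12.0
  y^{k+1} = 0.0 + 0.2*12.0 = 2.4
Step 2: y^k = 2.4, reduced costs: (4.6, 3.2)
  x^k = (0.0, 0.0), subgradient = b - a^T x = 12.0
  y^{k+1} = 2.4 + 0.2*12.0 = 4.8
Step 3: y^k = 4.8, reduced costs: (2.2, -1.6)
  x^k = (0.0, 9.0), subgradient = b - a^T x = -6.0
  y^{k+1} = 4.8 + 0.2*-6.0 = 3.6
Step 4: y^k = 3.6, reduced costs: (3.4, 0.8)
  x^k = (0.0, 0.0), subgradient = b - a^T x = 12.0
  y^{k+1} = 3.6 + 0.2*12.0 = 6.0
Dual objective at y_4 = 6.0: reduced costs (1.0, -4.0), box minimizer x = (0.0, 9.0)
g(y_4) = b*y + (c1 - a1*y)*x1 + (c2 - a2*y)*x2 = 12*6.0 + 1.0*0.0 + (-4.0)*9.0 = 72.0 + 0.0 - 36.0 = 36.0


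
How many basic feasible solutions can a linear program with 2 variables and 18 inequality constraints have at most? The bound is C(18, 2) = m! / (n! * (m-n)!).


Each vertex corresponds to some choice of n active constraints out of m, so the number of vertices is at most C(m, n) = m! / (n!(m-n)!).
m = 18, n = 2
Numerator: 18 * 17
Denominator: 2! = 2
C(18, 2) = 153


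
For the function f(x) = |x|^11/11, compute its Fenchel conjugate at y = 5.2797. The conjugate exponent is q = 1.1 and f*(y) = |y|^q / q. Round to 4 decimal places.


The conjugate exponent q satisfies 1/p + 1/q = 1.
p = 11, so q = 11/(11 - 1) = 1.1
|y|^q = 5.2797^1.1 = 6.2355
f*(5.2797) = 6.2355 / 1.1 = 5.6686


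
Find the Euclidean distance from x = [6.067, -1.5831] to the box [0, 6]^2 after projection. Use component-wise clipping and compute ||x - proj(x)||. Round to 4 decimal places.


Project each component onto [0, 6].
clip(6.067) = 6.0, clip(-1.5831) = 0.0
Projection = [6.0, 0.0]
Squared diffs: [0.0045, 2.5062]
Distance = sqrt(2.5107) = 1.5845


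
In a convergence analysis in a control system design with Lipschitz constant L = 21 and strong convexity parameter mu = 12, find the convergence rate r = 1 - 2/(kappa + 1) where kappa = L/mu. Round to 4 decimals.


Step 1: Compute the condition number.
kappa = L/mu = 21/12 = 1.75
Step 2: Compute the convergence rate.
r = 1 - 2/(kappa + 1) = 1 - 2*mu/(L + mu) = (L - mu)/(L + mu) = 9/33 = 0.2727


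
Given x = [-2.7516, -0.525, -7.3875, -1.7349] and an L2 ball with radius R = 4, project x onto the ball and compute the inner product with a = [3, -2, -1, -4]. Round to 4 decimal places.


Step 1: Compute ||x|| (intermediates to 6 decimals).
||x|| = sqrt((-2.7516)^2 + (-0.525)^2 + (-7.3875)^2 + (-1.7349)^2) = 8.089003
Step 2: Project.
Since ||x|| > R, scale = R/||x|| = 4/8.089003 = 0.494499, proj(x) = scale * x
proj(x) = [-1.360663, -0.259612, -3.653111, -0.857906]
Step 3: Dot product.
a^T * proj(x) = 3*(-1.360663) - 2*(-0.259612) - 1*(-3.653111) - 4*(-0.857906) = 3.522


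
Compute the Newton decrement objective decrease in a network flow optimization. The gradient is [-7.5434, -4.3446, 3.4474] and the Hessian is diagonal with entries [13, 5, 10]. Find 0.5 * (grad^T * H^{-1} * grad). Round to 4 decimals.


Step 1: H is diagonal, so H^(-1) * g = [-0.5803, -0.8689, 0.3447].
Step 2: g^T H^(-1) g = sum_i g_i^2 / H_ii
  = (-7.5434)^2/13 + (-4.3446)^2/5 + (3.4474)^2/10
  = 4.3771 + 3.7751 + 1.1885 = 9.3407
Step 3: Objective decrease = 0.5 * g^T H^(-1) g = 4.6704


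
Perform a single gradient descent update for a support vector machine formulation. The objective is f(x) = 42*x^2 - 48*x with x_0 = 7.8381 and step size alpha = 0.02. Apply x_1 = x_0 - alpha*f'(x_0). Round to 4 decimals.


We compute the gradient at x_0 and apply the update.
f'(x) = 84*x - 48
f'(7.8381) = 84*7.8381 - 48 = 610.4004
x_1 = 7.8381 - 0.02*610.4004 = -4.3699


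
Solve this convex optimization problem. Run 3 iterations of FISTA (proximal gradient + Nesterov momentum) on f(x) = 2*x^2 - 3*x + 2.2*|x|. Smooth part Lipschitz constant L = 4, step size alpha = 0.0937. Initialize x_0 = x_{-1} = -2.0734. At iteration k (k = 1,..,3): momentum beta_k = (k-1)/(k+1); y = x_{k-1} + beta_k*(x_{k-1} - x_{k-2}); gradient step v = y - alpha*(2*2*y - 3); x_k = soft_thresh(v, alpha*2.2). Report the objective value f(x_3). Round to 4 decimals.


FISTA on f(x) = 2*x^2 - 3*x + 2.2*|x|
L = 4, alpha = 0.0937
Iteration 1: beta = 0.0, y = -2.0734 + 0.0*(-2.0734 + 2.0734) = -2.0734
  grad(y) = -11.2936, v = y - alpha*grad = -1.0152
  prox(v) = soft_thresh(-1.0152, 0.2061) = -0.809
Iteration 2: beta = 0.3333, y = -0.809 + 0.3333*(-0.809 + 2.0734) = -0.3876
  grad(y) = -4.5504, v = y - alpha*grad = 0.0388
  prox(v) = soft_thresh(0.0388, 0.2061) = 0.0
Iteration 3: beta = 0.5, y = 0.0 + 0.5*(0.0 + 0.809) = 0.4045
  grad(y) = -1.3819, v = y - alpha*grad = 0.534
  prox(v) = soft_thresh(0.534, 0.2061) = 0.3279
f(x_3) = 2*0.3279^2 - 3*0.3279 + 2.2*|0.3279| = -0.0473


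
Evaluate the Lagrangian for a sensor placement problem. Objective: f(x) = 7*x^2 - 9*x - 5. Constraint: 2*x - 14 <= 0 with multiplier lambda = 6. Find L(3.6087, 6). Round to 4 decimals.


Step 1: Evaluate f(x).
f(3.6087) = 7*3.6087^2 - 9*3.6087 - 5 = 53.6807
Step 2: Evaluate g(x).
g(3.6087) = 2*3.6087 - 14 = -6.7826
Step 3: Compute Lagrangian.
L = 53.6807 + 6*-6.7826 = 12.9851


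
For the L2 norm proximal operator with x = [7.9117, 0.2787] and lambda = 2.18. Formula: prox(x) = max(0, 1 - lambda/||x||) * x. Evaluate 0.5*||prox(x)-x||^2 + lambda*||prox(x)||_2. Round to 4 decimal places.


Step 1: Compute ||x||.
||x|| = 7.9166
Step 2: Compute scaling factor.
scale = max(0, 1 - 2.18/7.9166) = 0.7246
Step 3: prox(x) = [5.7331, 0.202]
||prox(x)|| = 5.7366
Step 4: Proximal objective.
0.5*||prox-x||^2 = 2.3762
lambda*||prox|| = 12.5058
Total = 14.882


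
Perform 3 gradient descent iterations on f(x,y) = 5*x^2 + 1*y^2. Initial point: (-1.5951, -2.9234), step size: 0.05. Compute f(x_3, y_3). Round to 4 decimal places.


Gradient descent on f(x,y) = 5*x^2 + 1*y^2.
Starting point: (-1.5951, -2.9234), alpha = 0.05
Step 1: grad_x = 2*5*-1.5951 = -15.951, grad_y = 2*1*-2.9234 = -5.8468
  x_1 = -1.5951 - 0.05*-15.951 = -0.7976
  y_1 = -2.9234 - 0.05*-5.8468 = -2.6311
Step 2: grad_x = 2*5*-0.7976 = -7.9755, grad_y = 2*1*-2.6311 = -5.2621
  x_2 = -0.7976 - 0.05*-7.9755 = -0.3988
  y_2 = -2.6311 - 0.05*-5.2621 = -2.368
Step 3: grad_x = 2*5*-0.3988 = -3.9878, grad_y = 2*1*-2.368 = -4.7359
  x_3 = -0.3988 - 0.05*-3.9878 = -0.1994
  y_3 = -2.368 - 0.05*-4.7359 = -2.1312
f(-0.1994, -2.1312) = 5*(-0.1994)^2 + 1*(-2.1312)^2 = 4.7406


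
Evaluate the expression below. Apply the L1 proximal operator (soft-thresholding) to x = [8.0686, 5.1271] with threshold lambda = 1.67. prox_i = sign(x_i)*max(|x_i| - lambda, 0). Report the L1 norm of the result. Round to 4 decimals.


Soft-thresholding with lambda = 1.67:
prox(8.0686) = sign(8.0686)*max(|8.0686| - 1.67, 0) = 6.3986
prox(5.1271) = sign(5.1271)*max(|5.1271| - 1.67, 0) = 3.4571
prox(x) = [6.3986, 3.4571]
||prox(x)||_1 = 6.3986 + 3.4571 = 9.8557


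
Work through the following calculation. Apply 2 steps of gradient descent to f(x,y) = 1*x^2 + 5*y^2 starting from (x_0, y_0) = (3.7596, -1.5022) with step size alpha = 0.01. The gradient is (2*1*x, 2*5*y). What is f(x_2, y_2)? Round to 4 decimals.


Gradient descent on f(x,y) = 1*x^2 + 5*y^2.
Starting point: (3.7596, -1.5022), alpha = 0.01
Step 1: grad_x = 2*1*3.7596 = 7.5192, grad_y = 2*5*-1.5022 = -15.022
  x_1 = 3.7596 - 0.01*7.5192 = 3.6844
  y_1 = -1.5022 - 0.01*-15.022 = -1.352
Step 2: grad_x = 2*1*3.6844 = 7.3688, grad_y = 2*5*-1.352 = -13.5198
  x_2 = 3.6844 - 0.01*7.3688 = 3.6107
  y_2 = -1.352 - 0.01*-13.5198 = -1.2168
f(3.6107, -1.2168) = 1*3.6107^2 + 5*(-1.2168)^2 = 20.4401


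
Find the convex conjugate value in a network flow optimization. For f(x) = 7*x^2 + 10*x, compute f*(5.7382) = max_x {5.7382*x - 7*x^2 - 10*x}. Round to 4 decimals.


f*(y) = sup_x {y*x - a*x^2 - b*x} = sup_x {(y-b)*x - a*x^2}
FOC: (y - b) - 2a*x = 0 => x* = (y - b)/(2a)
x* = (5.7382 - 10)/(2*7) = -0.3044
f*(5.7382) = (y-b)^2/(4a) = (5.7382 - 10)^2/(4*7)
= 18.1629/28 = 0.6487


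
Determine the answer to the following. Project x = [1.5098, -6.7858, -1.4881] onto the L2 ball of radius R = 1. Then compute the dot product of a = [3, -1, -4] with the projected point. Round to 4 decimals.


Step 1: Compute ||x|| (intermediates to 6 decimals).
||x|| = sqrt(1.5098^2 + (-6.7858)^2 + (-1.4881)^2) = 7.109221
Step 2: Project.
Since ||x|| > R, scale = R/||x|| = 1/7.109221 = 0.140662, proj(x) = scale * x
proj(x) = [0.212371, -0.954504, -0.209319]
Step 3: Dot product.
a^T * proj(x) = 3*0.212371 - 1*(-0.954504) - 4*(-0.209319) = 2.4289


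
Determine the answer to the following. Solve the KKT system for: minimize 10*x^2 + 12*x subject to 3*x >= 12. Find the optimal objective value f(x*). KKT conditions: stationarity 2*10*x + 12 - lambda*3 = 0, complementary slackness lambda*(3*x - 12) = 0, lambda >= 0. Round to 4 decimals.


Step 1: Try lambda = 0 (constraint inactive).
x_unc = -12/(2*10) = -0.6
Check: 3*-0.6 = -1.8 < 12 -- violated!
Step 2: Constraint must be active: 3*x = 12
x* = 12/3 = 4.0
lambda = (2*10*4.0 + 12)/3 = 30.6667
Step 3: Compute optimal value.
f(x*) = 10*4.0^2 + 12*4.0 = 208.0


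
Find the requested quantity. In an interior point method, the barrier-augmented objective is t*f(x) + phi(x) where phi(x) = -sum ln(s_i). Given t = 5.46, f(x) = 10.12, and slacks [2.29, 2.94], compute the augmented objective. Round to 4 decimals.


Step 1: Compute log-barrier.
ln values: [0.8286, 1.0784]
phi = -(0.8286 + 1.0784) = -1.907
Step 2: Compute augmented objective.
t*f(x) = 5.46*10.12 = 55.2552
Total = 55.2552 - 1.907 = 53.3482


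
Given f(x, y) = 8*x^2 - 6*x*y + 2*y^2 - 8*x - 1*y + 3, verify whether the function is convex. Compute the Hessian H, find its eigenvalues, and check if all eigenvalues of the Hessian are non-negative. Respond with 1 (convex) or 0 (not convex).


The Hessian of f(x,y) = 8*x^2 - 6*x*y + 2*y^2 - 8*x - 1*y + 3 is:
H = [[16, -6], [-6, 4]]
Trace = 16 + 4 = 20
Determinant = 16*4 - (-6)^2 = 28
Discriminant = (20)^2 - 4*28 = 288.0
Eigenvalues: lambda_1 = 1.5147, lambda_2 = 18.4853
The function is convex.

1


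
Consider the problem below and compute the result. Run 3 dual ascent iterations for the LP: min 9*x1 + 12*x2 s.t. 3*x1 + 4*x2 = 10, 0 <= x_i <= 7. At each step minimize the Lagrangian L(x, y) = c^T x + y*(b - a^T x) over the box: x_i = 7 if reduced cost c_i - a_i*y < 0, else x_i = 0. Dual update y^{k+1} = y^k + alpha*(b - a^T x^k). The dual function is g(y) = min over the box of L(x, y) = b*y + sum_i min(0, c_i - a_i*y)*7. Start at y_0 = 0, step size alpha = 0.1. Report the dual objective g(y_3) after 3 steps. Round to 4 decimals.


Dual ascent for LP: min 9*x1 + 12*x2, 3*x1 + 4*x2 = 10, 0 <= x_i <= 7
Step 1: y^k = 0.0, reduced costs: (9.0, 12.0)
  x^k = (0.0, 0.0), subgradient = b - a^T x = 10.0
  y^{k+1} = 0.0 + 0.1*10.0 = 1.0
Step 2: y^k = 1.0, reduced costs: (6.0, 8.0)
  x^k = (0.0, 0.0), subgradient = b - a^T x = 10.0
  y^{k+1} = 1.0 + 0.1*10.0 = 2.0
Step 3: y^k = 2.0, reduced costs: (3.0, 4.0)
  x^k = (0.0, 0.0), subgradient = b - a^T x = 10.0
  y^{k+1} = 2.0 + 0.1*10.0 = 3.0
Dual objective at y_3 = 3.0: reduced costs (0.0, 0.0), box minimizer x = (0.0, 0.0)
g(y_3) = b*y + (c1 - a1*y)*x1 + (c2 - a2*y)*x2 = 10*3.0 + 0.0*0.0 + 0.0*0.0 = 30.0 + 0.0 + 0.0 = 30.0


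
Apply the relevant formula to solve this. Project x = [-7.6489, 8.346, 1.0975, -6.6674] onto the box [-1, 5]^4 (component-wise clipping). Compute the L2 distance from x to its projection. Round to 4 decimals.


Project each component onto [-1, 5].
clip(-7.6489) = -1.0, clip(8.346) = 5.0, clip(1.0975) = 1.0975, clip(-6.6674) = -1.0
Projection = [-1.0, 5.0, 1.0975, -1.0]
Squared diffs: [44.2079, 11.1957, 0.0, 32.1194]
Distance = sqrt(87.523) = 9.3554


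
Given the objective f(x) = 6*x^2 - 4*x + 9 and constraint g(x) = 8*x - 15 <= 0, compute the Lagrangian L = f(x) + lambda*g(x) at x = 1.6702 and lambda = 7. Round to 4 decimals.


Step 1: Evaluate f(x).
f(1.6702) = 6*1.6702^2 - 4*1.6702 + 9 = 19.0566
Step 2: Evaluate g(x).
g(1.6702) = 8*1.6702 - 15 = -1.6384
Step 3: Compute Lagrangian.
L = 19.0566 + 7*-1.6384 = 7.5878
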